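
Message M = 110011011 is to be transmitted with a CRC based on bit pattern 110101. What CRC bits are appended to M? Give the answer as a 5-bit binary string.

10100

Append 5 zeros: 11001101100000. Divide by 110101 (XOR where the leading bit is 1):
  pos 0: 110011 XOR 110101 = 000110
  pos 3: 110011 XOR 110101 = 000110
  pos 6: 110000 XOR 110101 = 000101
Remainder (last 5 bits) = 10100. This is the CRC / FCS.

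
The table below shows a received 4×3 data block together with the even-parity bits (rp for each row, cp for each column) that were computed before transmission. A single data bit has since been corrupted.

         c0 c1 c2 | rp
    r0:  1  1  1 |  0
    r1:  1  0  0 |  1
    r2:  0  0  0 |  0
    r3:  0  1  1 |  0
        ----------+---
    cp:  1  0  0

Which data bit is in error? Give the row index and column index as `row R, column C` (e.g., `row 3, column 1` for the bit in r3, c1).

Recompute each row's even parity and compare to rp:
  r0: data parity 1, sent rp 0 → mismatch
  r1: data parity 1, sent rp 1 → ok
  r2: data parity 0, sent rp 0 → ok
  r3: data parity 0, sent rp 0 → ok
Recompute each column's even parity and compare to cp:
  c0: data parity 0, sent cp 1 → mismatch
  c1: data parity 0, sent cp 0 → ok
  c2: data parity 0, sent cp 0 → ok
Exactly one row (r0) and one column (c0) fail → the flipped bit is at their intersection.

row 0, column 0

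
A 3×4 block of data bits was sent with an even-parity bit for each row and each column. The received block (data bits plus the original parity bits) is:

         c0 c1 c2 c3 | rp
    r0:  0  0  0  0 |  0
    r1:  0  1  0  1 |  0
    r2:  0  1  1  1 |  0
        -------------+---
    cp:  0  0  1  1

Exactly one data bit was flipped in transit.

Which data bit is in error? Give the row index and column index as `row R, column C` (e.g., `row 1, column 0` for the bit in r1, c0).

row 2, column 3

Recompute each row's even parity and compare to rp:
  r0: data parity 0, sent rp 0 → ok
  r1: data parity 0, sent rp 0 → ok
  r2: data parity 1, sent rp 0 → mismatch
Recompute each column's even parity and compare to cp:
  c0: data parity 0, sent cp 0 → ok
  c1: data parity 0, sent cp 0 → ok
  c2: data parity 1, sent cp 1 → ok
  c3: data parity 0, sent cp 1 → mismatch
Exactly one row (r2) and one column (c3) fail → the flipped bit is at their intersection.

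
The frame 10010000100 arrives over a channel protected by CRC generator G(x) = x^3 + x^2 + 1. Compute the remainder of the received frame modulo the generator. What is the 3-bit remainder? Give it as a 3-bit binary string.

000

Modulo-2 division of 10010000100 by 1101:
  pos 0: 1001 XOR 1101 = 0100
  pos 1: 1000 XOR 1101 = 0101
  pos 2: 1010 XOR 1101 = 0111
  pos 3: 1110 XOR 1101 = 0011
  pos 5: 1101 XOR 1101 = 0000
Remainder = 000 (zero — the frame passes the CRC check).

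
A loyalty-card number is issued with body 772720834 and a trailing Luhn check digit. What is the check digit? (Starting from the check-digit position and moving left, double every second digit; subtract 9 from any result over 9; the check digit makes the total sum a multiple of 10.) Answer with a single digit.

5

Partial digits right→left: 4 3 8 0 2 7 2 7 7
Double every second digit counting from the check-digit position (so the 1st, 3rd, 5th, ... of the partial from the right).
  doubled (with −9 where >9): 8 7 4 4 5 → sum 28
  kept as-is: 3 0 7 7 → sum 17
Total = 28 + 17 = 45.
Check digit = (10 − (45 mod 10)) mod 10 = 5.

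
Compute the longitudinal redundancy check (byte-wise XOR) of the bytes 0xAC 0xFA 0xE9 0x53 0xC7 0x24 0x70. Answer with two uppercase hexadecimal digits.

7F

XOR the bytes together:
  start with 0xAC
  0xAC ⊕ 0xFA = 0x56
  0x56 ⊕ 0xE9 = 0xBF
  0xBF ⊕ 0x53 = 0xEC
  0xEC ⊕ 0xC7 = 0x2B
  0x2B ⊕ 0x24 = 0x0F
  0x0F ⊕ 0x70 = 0x7F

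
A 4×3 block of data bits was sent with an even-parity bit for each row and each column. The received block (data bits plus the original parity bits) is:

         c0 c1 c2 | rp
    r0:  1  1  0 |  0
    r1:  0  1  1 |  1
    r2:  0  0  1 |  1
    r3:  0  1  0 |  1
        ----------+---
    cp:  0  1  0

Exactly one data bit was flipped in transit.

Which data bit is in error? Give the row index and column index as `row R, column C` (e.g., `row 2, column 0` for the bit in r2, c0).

Recompute each row's even parity and compare to rp:
  r0: data parity 0, sent rp 0 → ok
  r1: data parity 0, sent rp 1 → mismatch
  r2: data parity 1, sent rp 1 → ok
  r3: data parity 1, sent rp 1 → ok
Recompute each column's even parity and compare to cp:
  c0: data parity 1, sent cp 0 → mismatch
  c1: data parity 1, sent cp 1 → ok
  c2: data parity 0, sent cp 0 → ok
Exactly one row (r1) and one column (c0) fail → the flipped bit is at their intersection.

row 1, column 0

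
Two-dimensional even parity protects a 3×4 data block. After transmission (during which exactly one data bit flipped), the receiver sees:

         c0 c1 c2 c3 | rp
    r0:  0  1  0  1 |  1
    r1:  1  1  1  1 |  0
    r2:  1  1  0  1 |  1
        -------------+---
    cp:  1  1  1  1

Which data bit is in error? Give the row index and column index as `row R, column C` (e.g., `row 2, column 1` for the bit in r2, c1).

Recompute each row's even parity and compare to rp:
  r0: data parity 0, sent rp 1 → mismatch
  r1: data parity 0, sent rp 0 → ok
  r2: data parity 1, sent rp 1 → ok
Recompute each column's even parity and compare to cp:
  c0: data parity 0, sent cp 1 → mismatch
  c1: data parity 1, sent cp 1 → ok
  c2: data parity 1, sent cp 1 → ok
  c3: data parity 1, sent cp 1 → ok
Exactly one row (r0) and one column (c0) fail → the flipped bit is at their intersection.

row 0, column 0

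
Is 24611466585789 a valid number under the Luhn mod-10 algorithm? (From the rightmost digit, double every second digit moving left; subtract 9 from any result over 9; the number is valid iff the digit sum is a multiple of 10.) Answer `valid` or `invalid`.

From the right, keep odd positions and double even positions (subtract 9 from any doubled value over 9):
  doubled (positions 2,4,...): 7 1 1 3 2 3 4 → sum 21
  kept (positions 1,3,...): 9 7 8 6 4 1 4 → sum 39
Total = 60.
60 mod 10 = 0, so the number is valid.

valid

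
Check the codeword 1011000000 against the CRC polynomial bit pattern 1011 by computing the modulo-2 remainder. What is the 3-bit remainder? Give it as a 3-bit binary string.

000

Modulo-2 division of 1011000000 by 1011:
  pos 0: 1011 XOR 1011 = 0000
Remainder = 000 (zero — the frame passes the CRC check).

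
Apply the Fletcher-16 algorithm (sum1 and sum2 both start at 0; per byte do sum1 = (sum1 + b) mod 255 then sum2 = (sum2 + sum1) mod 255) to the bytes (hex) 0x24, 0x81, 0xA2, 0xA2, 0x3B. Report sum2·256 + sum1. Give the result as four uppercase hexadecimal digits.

2326

Running sums (mod 255):
  after byte 0 (0x24): sum1=36, sum2=36
  after byte 1 (0x81): sum1=165, sum2=201
  after byte 2 (0xA2): sum1=72, sum2=18
  after byte 3 (0xA2): sum1=234, sum2=252
  after byte 4 (0x3B): sum1=38, sum2=35
Checksum = sum2·256 + sum1 = 35·256 + 38 = 8998 = 0x2326.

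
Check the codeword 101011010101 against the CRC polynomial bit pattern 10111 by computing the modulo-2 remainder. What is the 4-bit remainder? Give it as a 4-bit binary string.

1011

Modulo-2 division of 101011010101 by 10111:
  pos 0: 10101 XOR 10111 = 00010
  pos 3: 10101 XOR 10111 = 00010
  pos 6: 10010 XOR 10111 = 00101
Remainder = 1011 (nonzero — an error is detected).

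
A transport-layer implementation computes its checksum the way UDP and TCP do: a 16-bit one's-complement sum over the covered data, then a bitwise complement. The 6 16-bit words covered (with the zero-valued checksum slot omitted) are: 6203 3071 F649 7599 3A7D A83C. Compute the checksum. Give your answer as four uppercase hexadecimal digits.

1EEE

One's-complement addition (fold any carry out of bit 15 back into bit 0):
  0x6203 + 0x3071 = 0x09274
  0x9274 + 0xF649 = 0x188BD → wrap carry → 0x88BE
  0x88BE + 0x7599 = 0x0FE57
  0xFE57 + 0x3A7D = 0x138D4 → wrap carry → 0x38D5
  0x38D5 + 0xA83C = 0x0E111
One's-complement sum = 0xE111.
Checksum = ~0xE111 & 0xFFFF = 0x1EEE.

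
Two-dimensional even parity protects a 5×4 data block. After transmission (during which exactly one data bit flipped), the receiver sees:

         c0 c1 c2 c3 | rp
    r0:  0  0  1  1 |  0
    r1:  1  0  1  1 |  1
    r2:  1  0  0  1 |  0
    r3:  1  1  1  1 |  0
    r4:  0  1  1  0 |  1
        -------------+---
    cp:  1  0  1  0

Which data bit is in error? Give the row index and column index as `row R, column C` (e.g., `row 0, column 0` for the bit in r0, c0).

Recompute each row's even parity and compare to rp:
  r0: data parity 0, sent rp 0 → ok
  r1: data parity 1, sent rp 1 → ok
  r2: data parity 0, sent rp 0 → ok
  r3: data parity 0, sent rp 0 → ok
  r4: data parity 0, sent rp 1 → mismatch
Recompute each column's even parity and compare to cp:
  c0: data parity 1, sent cp 1 → ok
  c1: data parity 0, sent cp 0 → ok
  c2: data parity 0, sent cp 1 → mismatch
  c3: data parity 0, sent cp 0 → ok
Exactly one row (r4) and one column (c2) fail → the flipped bit is at their intersection.

row 4, column 2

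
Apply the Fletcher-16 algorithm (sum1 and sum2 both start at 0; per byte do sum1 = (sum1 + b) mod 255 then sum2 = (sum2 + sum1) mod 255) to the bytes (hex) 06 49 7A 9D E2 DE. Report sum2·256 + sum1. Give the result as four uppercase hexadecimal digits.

Running sums (mod 255):
  after byte 0 (06): sum1=6, sum2=6
  after byte 1 (49): sum1=79, sum2=85
  after byte 2 (7A): sum1=201, sum2=31
  after byte 3 (9D): sum1=103, sum2=134
  after byte 4 (E2): sum1=74, sum2=208
  after byte 5 (DE): sum1=41, sum2=249
Checksum = sum2·256 + sum1 = 249·256 + 41 = 63785 = 0xF929.

F929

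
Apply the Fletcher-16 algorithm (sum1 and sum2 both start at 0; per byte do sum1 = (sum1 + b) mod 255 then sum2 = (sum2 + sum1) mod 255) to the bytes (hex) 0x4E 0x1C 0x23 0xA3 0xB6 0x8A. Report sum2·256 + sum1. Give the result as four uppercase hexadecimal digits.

Running sums (mod 255):
  after byte 0 (0x4E): sum1=78, sum2=78
  after byte 1 (0x1C): sum1=106, sum2=184
  after byte 2 (0x23): sum1=141, sum2=70
  after byte 3 (0xA3): sum1=49, sum2=119
  after byte 4 (0xB6): sum1=231, sum2=95
  after byte 5 (0x8A): sum1=114, sum2=209
Checksum = sum2·256 + sum1 = 209·256 + 114 = 53618 = 0xD172.

D172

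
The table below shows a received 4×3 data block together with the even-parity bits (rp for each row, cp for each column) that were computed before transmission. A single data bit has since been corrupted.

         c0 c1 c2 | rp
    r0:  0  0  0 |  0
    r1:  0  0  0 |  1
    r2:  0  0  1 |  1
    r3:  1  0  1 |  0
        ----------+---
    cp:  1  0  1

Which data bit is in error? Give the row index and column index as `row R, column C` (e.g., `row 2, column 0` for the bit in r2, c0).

row 1, column 2

Recompute each row's even parity and compare to rp:
  r0: data parity 0, sent rp 0 → ok
  r1: data parity 0, sent rp 1 → mismatch
  r2: data parity 1, sent rp 1 → ok
  r3: data parity 0, sent rp 0 → ok
Recompute each column's even parity and compare to cp:
  c0: data parity 1, sent cp 1 → ok
  c1: data parity 0, sent cp 0 → ok
  c2: data parity 0, sent cp 1 → mismatch
Exactly one row (r1) and one column (c2) fail → the flipped bit is at their intersection.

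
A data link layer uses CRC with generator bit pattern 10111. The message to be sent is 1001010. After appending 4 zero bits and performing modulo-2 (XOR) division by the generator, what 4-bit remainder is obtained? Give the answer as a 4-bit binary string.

0111

Append 4 zeros: 10010100000. Divide by 10111 (XOR where the leading bit is 1):
  pos 0: 10010 XOR 10111 = 00101
  pos 2: 10110 XOR 10111 = 00001
  pos 6: 10000 XOR 10111 = 00111
Remainder (last 4 bits) = 0111. This is the CRC / FCS.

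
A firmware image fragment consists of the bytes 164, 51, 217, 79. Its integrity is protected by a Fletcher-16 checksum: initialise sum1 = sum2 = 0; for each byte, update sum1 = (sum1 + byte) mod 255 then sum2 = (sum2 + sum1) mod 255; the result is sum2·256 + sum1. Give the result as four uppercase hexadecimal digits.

Running sums (mod 255):
  after byte 0 (164): sum1=164, sum2=164
  after byte 1 (51): sum1=215, sum2=124
  after byte 2 (217): sum1=177, sum2=46
  after byte 3 (79): sum1=1, sum2=47
Checksum = sum2·256 + sum1 = 47·256 + 1 = 12033 = 0x2F01.

2F01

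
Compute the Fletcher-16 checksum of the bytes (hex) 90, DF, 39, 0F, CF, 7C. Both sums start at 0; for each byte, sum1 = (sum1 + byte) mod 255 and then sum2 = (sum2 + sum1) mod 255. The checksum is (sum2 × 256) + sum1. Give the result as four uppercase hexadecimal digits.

Running sums (mod 255):
  after byte 0 (90): sum1=144, sum2=144
  after byte 1 (DF): sum1=112, sum2=1
  after byte 2 (39): sum1=169, sum2=170
  after byte 3 (0F): sum1=184, sum2=99
  after byte 4 (CF): sum1=136, sum2=235
  after byte 5 (7C): sum1=5, sum2=240
Checksum = sum2·256 + sum1 = 240·256 + 5 = 61445 = 0xF005.

F005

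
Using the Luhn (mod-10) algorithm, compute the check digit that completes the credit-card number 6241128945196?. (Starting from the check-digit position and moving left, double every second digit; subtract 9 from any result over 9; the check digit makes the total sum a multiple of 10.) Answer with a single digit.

Partial digits right→left: 6 9 1 5 4 9 8 2 1 1 4 2 6
Double every second digit counting from the check-digit position (so the 1st, 3rd, 5th, ... of the partial from the right).
  doubled (with −9 where >9): 3 2 8 7 2 8 3 → sum 33
  kept as-is: 9 5 9 2 1 2 → sum 28
Total = 33 + 28 = 61.
Check digit = (10 − (61 mod 10)) mod 10 = 9.

9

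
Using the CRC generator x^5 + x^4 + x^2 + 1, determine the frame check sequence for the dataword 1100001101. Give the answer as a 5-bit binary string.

Append 5 zeros: 110000110100000. Divide by 110101 (XOR where the leading bit is 1):
  pos 0: 110000 XOR 110101 = 000101
  pos 3: 101110 XOR 110101 = 011011
  pos 4: 110111 XOR 110101 = 000010
  pos 8: 100000 XOR 110101 = 010101
  pos 9: 101010 XOR 110101 = 011111
Remainder (last 5 bits) = 11111. This is the CRC / FCS.

11111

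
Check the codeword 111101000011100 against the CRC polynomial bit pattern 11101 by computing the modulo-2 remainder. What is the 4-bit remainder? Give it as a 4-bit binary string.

0000

Modulo-2 division of 111101000011100 by 11101:
  pos 0: 11110 XOR 11101 = 00011
  pos 3: 11100 XOR 11101 = 00001
  pos 7: 10011 XOR 11101 = 01110
  pos 8: 11101 XOR 11101 = 00000
Remainder = 0000 (zero — the frame passes the CRC check).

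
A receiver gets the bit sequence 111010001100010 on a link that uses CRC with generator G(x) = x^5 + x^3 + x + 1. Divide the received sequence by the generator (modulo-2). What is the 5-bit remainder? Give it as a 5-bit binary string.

11100

Modulo-2 division of 111010001100010 by 101011:
  pos 0: 111010 XOR 101011 = 010001
  pos 1: 100010 XOR 101011 = 001001
  pos 3: 100101 XOR 101011 = 001110
  pos 5: 111010 XOR 101011 = 010001
  pos 6: 100010 XOR 101011 = 001001
  pos 8: 100101 XOR 101011 = 001110
Remainder = 11100 (nonzero — an error is detected).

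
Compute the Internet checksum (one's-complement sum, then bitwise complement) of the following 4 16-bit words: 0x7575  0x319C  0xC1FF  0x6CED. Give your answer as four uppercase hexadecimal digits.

One's-complement addition (fold any carry out of bit 15 back into bit 0):
  0x7575 + 0x319C = 0x0A711
  0xA711 + 0xC1FF = 0x16910 → wrap carry → 0x6911
  0x6911 + 0x6CED = 0x0D5FE
One's-complement sum = 0xD5FE.
Checksum = ~0xD5FE & 0xFFFF = 0x2A01.

2A01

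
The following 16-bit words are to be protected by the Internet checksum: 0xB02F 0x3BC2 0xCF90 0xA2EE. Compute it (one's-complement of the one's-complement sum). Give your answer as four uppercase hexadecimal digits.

One's-complement addition (fold any carry out of bit 15 back into bit 0):
  0xB02F + 0x3BC2 = 0x0EBF1
  0xEBF1 + 0xCF90 = 0x1BB81 → wrap carry → 0xBB82
  0xBB82 + 0xA2EE = 0x15E70 → wrap carry → 0x5E71
One's-complement sum = 0x5E71.
Checksum = ~0x5E71 & 0xFFFF = 0xA18E.

A18E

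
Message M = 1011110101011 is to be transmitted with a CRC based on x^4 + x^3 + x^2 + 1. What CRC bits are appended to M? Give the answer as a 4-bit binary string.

1110

Append 4 zeros: 10111101010110000. Divide by 11101 (XOR where the leading bit is 1):
  pos 0: 10111 XOR 11101 = 01010
  pos 1: 10101 XOR 11101 = 01000
  pos 2: 10000 XOR 11101 = 01101
  pos 3: 11011 XOR 11101 = 00110
  pos 5: 11001 XOR 11101 = 00100
  pos 7: 10001 XOR 11101 = 01100
  pos 8: 11001 XOR 11101 = 00100
  pos 10: 10000 XOR 11101 = 01101
  pos 11: 11010 XOR 11101 = 00111
Remainder (last 4 bits) = 1110. This is the CRC / FCS.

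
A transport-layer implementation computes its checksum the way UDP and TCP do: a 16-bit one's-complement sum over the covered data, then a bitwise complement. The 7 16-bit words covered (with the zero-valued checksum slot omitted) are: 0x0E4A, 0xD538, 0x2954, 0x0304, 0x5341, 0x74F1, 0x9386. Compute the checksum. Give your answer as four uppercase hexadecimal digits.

One's-complement addition (fold any carry out of bit 15 back into bit 0):
  0x0E4A + 0xD538 = 0x0E382
  0xE382 + 0x2954 = 0x10CD6 → wrap carry → 0x0CD7
  0x0CD7 + 0x0304 = 0x00FDB
  0x0FDB + 0x5341 = 0x0631C
  0x631C + 0x74F1 = 0x0D80D
  0xD80D + 0x9386 = 0x16B93 → wrap carry → 0x6B94
One's-complement sum = 0x6B94.
Checksum = ~0x6B94 & 0xFFFF = 0x946B.

946B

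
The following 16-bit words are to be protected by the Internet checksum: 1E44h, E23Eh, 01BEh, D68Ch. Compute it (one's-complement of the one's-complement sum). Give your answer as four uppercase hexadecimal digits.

2732

One's-complement addition (fold any carry out of bit 15 back into bit 0):
  0x1E44 + 0xE23E = 0x10082 → wrap carry → 0x0083
  0x0083 + 0x01BE = 0x00241
  0x0241 + 0xD68C = 0x0D8CD
One's-complement sum = 0xD8CD.
Checksum = ~0xD8CD & 0xFFFF = 0x2732.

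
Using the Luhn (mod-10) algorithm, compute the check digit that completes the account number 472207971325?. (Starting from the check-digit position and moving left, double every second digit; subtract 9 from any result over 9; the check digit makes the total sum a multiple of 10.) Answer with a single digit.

6

Partial digits right→left: 5 2 3 1 7 9 7 0 2 2 7 4
Double every second digit counting from the check-digit position (so the 1st, 3rd, 5th, ... of the partial from the right).
  doubled (with −9 where >9): 1 6 5 5 4 5 → sum 26
  kept as-is: 2 1 9 0 2 4 → sum 18
Total = 26 + 18 = 44.
Check digit = (10 − (44 mod 10)) mod 10 = 6.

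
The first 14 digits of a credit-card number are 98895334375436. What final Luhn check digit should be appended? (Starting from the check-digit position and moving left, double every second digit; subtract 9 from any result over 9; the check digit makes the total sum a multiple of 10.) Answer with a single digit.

Partial digits right→left: 6 3 4 5 7 3 4 3 3 5 9 8 8 9
Double every second digit counting from the check-digit position (so the 1st, 3rd, 5th, ... of the partial from the right).
  doubled (with −9 where >9): 3 8 5 8 6 9 7 → sum 46
  kept as-is: 3 5 3 3 5 8 9 → sum 36
Total = 46 + 36 = 82.
Check digit = (10 − (82 mod 10)) mod 10 = 8.

8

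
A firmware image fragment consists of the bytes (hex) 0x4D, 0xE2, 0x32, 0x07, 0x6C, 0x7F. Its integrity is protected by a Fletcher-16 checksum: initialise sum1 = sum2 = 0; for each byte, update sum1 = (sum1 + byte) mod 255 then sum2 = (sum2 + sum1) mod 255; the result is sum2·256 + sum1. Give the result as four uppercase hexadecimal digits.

Running sums (mod 255):
  after byte 0 (0x4D): sum1=77, sum2=77
  after byte 1 (0xE2): sum1=48, sum2=125
  after byte 2 (0x32): sum1=98, sum2=223
  after byte 3 (0x07): sum1=105, sum2=73
  after byte 4 (0x6C): sum1=213, sum2=31
  after byte 5 (0x7F): sum1=85, sum2=116
Checksum = sum2·256 + sum1 = 116·256 + 85 = 29781 = 0x7455.

7455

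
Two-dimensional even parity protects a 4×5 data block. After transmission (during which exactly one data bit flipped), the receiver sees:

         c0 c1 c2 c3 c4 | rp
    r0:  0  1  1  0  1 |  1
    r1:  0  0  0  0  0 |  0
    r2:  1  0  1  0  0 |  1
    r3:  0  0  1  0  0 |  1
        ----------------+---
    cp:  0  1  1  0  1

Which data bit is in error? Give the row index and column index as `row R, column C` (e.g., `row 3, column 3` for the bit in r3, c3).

row 2, column 0

Recompute each row's even parity and compare to rp:
  r0: data parity 1, sent rp 1 → ok
  r1: data parity 0, sent rp 0 → ok
  r2: data parity 0, sent rp 1 → mismatch
  r3: data parity 1, sent rp 1 → ok
Recompute each column's even parity and compare to cp:
  c0: data parity 1, sent cp 0 → mismatch
  c1: data parity 1, sent cp 1 → ok
  c2: data parity 1, sent cp 1 → ok
  c3: data parity 0, sent cp 0 → ok
  c4: data parity 1, sent cp 1 → ok
Exactly one row (r2) and one column (c0) fail → the flipped bit is at their intersection.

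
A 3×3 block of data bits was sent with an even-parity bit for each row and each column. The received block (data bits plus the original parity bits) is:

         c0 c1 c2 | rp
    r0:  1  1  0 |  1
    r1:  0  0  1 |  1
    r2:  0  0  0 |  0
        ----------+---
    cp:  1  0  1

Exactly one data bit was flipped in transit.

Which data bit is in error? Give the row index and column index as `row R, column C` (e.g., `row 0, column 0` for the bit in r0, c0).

row 0, column 1

Recompute each row's even parity and compare to rp:
  r0: data parity 0, sent rp 1 → mismatch
  r1: data parity 1, sent rp 1 → ok
  r2: data parity 0, sent rp 0 → ok
Recompute each column's even parity and compare to cp:
  c0: data parity 1, sent cp 1 → ok
  c1: data parity 1, sent cp 0 → mismatch
  c2: data parity 1, sent cp 1 → ok
Exactly one row (r0) and one column (c1) fail → the flipped bit is at their intersection.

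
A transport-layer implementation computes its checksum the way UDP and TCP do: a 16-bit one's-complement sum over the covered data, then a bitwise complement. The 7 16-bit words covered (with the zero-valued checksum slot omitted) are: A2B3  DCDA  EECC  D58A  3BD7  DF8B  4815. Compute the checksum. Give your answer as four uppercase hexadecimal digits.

One's-complement addition (fold any carry out of bit 15 back into bit 0):
  0xA2B3 + 0xDCDA = 0x17F8D → wrap carry → 0x7F8E
  0x7F8E + 0xEECC = 0x16E5A → wrap carry → 0x6E5B
  0x6E5B + 0xD58A = 0x143E5 → wrap carry → 0x43E6
  0x43E6 + 0x3BD7 = 0x07FBD
  0x7FBD + 0xDF8B = 0x15F48 → wrap carry → 0x5F49
  0x5F49 + 0x4815 = 0x0A75E
One's-complement sum = 0xA75E.
Checksum = ~0xA75E & 0xFFFF = 0x58A1.

58A1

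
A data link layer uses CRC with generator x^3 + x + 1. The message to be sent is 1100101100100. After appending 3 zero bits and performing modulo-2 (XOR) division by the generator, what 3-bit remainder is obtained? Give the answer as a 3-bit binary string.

100

Append 3 zeros: 1100101100100000. Divide by 1011 (XOR where the leading bit is 1):
  pos 0: 1100 XOR 1011 = 0111
  pos 1: 1111 XOR 1011 = 0100
  pos 2: 1000 XOR 1011 = 0011
  pos 4: 1111 XOR 1011 = 0100
  pos 5: 1000 XOR 1011 = 0011
  pos 7: 1101 XOR 1011 = 0110
  pos 8: 1100 XOR 1011 = 0111
  pos 9: 1110 XOR 1011 = 0101
  pos 10: 1010 XOR 1011 = 0001
Remainder (last 3 bits) = 100. This is the CRC / FCS.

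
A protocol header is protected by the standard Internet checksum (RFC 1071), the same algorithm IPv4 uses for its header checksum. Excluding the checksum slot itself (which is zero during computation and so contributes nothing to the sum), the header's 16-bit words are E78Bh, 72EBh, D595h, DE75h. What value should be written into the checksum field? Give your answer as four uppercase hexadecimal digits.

F17C

One's-complement addition (fold any carry out of bit 15 back into bit 0):
  0xE78B + 0x72EB = 0x15A76 → wrap carry → 0x5A77
  0x5A77 + 0xD595 = 0x1300C → wrap carry → 0x300D
  0x300D + 0xDE75 = 0x10E82 → wrap carry → 0x0E83
One's-complement sum = 0x0E83.
Checksum = ~0x0E83 & 0xFFFF = 0xF17C.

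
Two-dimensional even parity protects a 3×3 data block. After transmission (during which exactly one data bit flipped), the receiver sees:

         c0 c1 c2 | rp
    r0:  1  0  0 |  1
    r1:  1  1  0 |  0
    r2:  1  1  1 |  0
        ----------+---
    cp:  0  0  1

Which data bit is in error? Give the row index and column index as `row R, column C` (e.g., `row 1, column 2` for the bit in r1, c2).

Recompute each row's even parity and compare to rp:
  r0: data parity 1, sent rp 1 → ok
  r1: data parity 0, sent rp 0 → ok
  r2: data parity 1, sent rp 0 → mismatch
Recompute each column's even parity and compare to cp:
  c0: data parity 1, sent cp 0 → mismatch
  c1: data parity 0, sent cp 0 → ok
  c2: data parity 1, sent cp 1 → ok
Exactly one row (r2) and one column (c0) fail → the flipped bit is at their intersection.

row 2, column 0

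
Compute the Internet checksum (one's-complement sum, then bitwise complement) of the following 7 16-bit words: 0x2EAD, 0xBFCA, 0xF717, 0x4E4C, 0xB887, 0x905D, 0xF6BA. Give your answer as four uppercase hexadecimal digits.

8C83

One's-complement addition (fold any carry out of bit 15 back into bit 0):
  0x2EAD + 0xBFCA = 0x0EE77
  0xEE77 + 0xF717 = 0x1E58E → wrap carry → 0xE58F
  0xE58F + 0x4E4C = 0x133DB → wrap carry → 0x33DC
  0x33DC + 0xB887 = 0x0EC63
  0xEC63 + 0x905D = 0x17CC0 → wrap carry → 0x7CC1
  0x7CC1 + 0xF6BA = 0x1737B → wrap carry → 0x737C
One's-complement sum = 0x737C.
Checksum = ~0x737C & 0xFFFF = 0x8C83.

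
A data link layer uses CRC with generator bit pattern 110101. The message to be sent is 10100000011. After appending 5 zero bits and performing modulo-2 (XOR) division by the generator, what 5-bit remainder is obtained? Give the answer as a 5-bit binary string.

00110

Append 5 zeros: 1010000001100000. Divide by 110101 (XOR where the leading bit is 1):
  pos 0: 101000 XOR 110101 = 011101
  pos 1: 111010 XOR 110101 = 001111
  pos 3: 111100 XOR 110101 = 001001
  pos 5: 100111 XOR 110101 = 010010
  pos 6: 100100 XOR 110101 = 010001
  pos 7: 100010 XOR 110101 = 010111
  pos 8: 101110 XOR 110101 = 011011
  pos 9: 110110 XOR 110101 = 000011
Remainder (last 5 bits) = 00110. This is the CRC / FCS.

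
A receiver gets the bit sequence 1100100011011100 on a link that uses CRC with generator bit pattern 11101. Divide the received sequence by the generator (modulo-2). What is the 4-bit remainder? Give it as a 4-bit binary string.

0000

Modulo-2 division of 1100100011011100 by 11101:
  pos 0: 11001 XOR 11101 = 00100
  pos 2: 10000 XOR 11101 = 01101
  pos 3: 11010 XOR 11101 = 00111
  pos 5: 11111 XOR 11101 = 00010
  pos 8: 10011 XOR 11101 = 01110
  pos 9: 11101 XOR 11101 = 00000
Remainder = 0000 (zero — the frame passes the CRC check).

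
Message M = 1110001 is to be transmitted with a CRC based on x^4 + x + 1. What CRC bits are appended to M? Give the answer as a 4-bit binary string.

Append 4 zeros: 11100010000. Divide by 10011 (XOR where the leading bit is 1):
  pos 0: 11100 XOR 10011 = 01111
  pos 1: 11110 XOR 10011 = 01101
  pos 2: 11011 XOR 10011 = 01000
  pos 3: 10000 XOR 10011 = 00011
  pos 6: 11000 XOR 10011 = 01011
Remainder (last 4 bits) = 1011. This is the CRC / FCS.

1011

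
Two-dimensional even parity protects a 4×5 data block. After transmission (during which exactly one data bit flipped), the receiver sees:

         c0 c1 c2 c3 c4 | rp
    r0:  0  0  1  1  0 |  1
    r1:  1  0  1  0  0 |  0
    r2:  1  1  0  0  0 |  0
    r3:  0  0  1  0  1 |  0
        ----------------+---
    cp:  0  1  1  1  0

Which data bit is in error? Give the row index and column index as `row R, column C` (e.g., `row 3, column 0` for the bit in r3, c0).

Recompute each row's even parity and compare to rp:
  r0: data parity 0, sent rp 1 → mismatch
  r1: data parity 0, sent rp 0 → ok
  r2: data parity 0, sent rp 0 → ok
  r3: data parity 0, sent rp 0 → ok
Recompute each column's even parity and compare to cp:
  c0: data parity 0, sent cp 0 → ok
  c1: data parity 1, sent cp 1 → ok
  c2: data parity 1, sent cp 1 → ok
  c3: data parity 1, sent cp 1 → ok
  c4: data parity 1, sent cp 0 → mismatch
Exactly one row (r0) and one column (c4) fail → the flipped bit is at their intersection.

row 0, column 4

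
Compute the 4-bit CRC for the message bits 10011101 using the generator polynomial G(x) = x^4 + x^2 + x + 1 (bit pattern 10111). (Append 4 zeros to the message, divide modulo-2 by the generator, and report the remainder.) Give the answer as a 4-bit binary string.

Append 4 zeros: 100111010000. Divide by 10111 (XOR where the leading bit is 1):
  pos 0: 10011 XOR 10111 = 00100
  pos 2: 10010 XOR 10111 = 00101
  pos 4: 10110 XOR 10111 = 00001
Remainder (last 4 bits) = 1000. This is the CRC / FCS.

1000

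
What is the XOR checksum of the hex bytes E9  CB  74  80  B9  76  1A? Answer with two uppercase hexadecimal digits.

XOR the bytes together:
  start with 0xE9
  0xE9 ⊕ 0xCB = 0x22
  0x22 ⊕ 0x74 = 0x56
  0x56 ⊕ 0x80 = 0xD6
  0xD6 ⊕ 0xB9 = 0x6F
  0x6F ⊕ 0x76 = 0x19
  0x19 ⊕ 0x1A = 0x03

03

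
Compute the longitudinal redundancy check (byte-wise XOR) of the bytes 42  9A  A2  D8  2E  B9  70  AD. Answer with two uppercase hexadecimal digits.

XOR the bytes together:
  start with 0x42
  0x42 ⊕ 0x9A = 0xD8
  0xD8 ⊕ 0xA2 = 0x7A
  0x7A ⊕ 0xD8 = 0xA2
  0xA2 ⊕ 0x2E = 0x8C
  0x8C ⊕ 0xB9 = 0x35
  0x35 ⊕ 0x70 = 0x45
  0x45 ⊕ 0xAD = 0xE8

E8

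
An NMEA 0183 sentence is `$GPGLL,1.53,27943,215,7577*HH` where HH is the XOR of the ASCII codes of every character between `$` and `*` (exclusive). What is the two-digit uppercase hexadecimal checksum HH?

46

XOR the ASCII codes of the payload characters:
  'G' = 0x47 → acc = 0x47
  'P' = 0x50 → acc = 0x17
  'G' = 0x47 → acc = 0x50
  'L' = 0x4C → acc = 0x1C
  'L' = 0x4C → acc = 0x50
  ',' = 0x2C → acc = 0x7C
  '1' = 0x31 → acc = 0x4D
  '.' = 0x2E → acc = 0x63
  '5' = 0x35 → acc = 0x56
  '3' = 0x33 → acc = 0x65
  ',' = 0x2C → acc = 0x49
  '2' = 0x32 → acc = 0x7B
  '7' = 0x37 → acc = 0x4C
  '9' = 0x39 → acc = 0x75
  '4' = 0x34 → acc = 0x41
  '3' = 0x33 → acc = 0x72
  ',' = 0x2C → acc = 0x5E
  '2' = 0x32 → acc = 0x6C
  '1' = 0x31 → acc = 0x5D
  '5' = 0x35 → acc = 0x68
  ',' = 0x2C → acc = 0x44
  '7' = 0x37 → acc = 0x73
  '5' = 0x35 → acc = 0x46
  '7' = 0x37 → acc = 0x71
  '7' = 0x37 → acc = 0x46
Checksum = 0x46.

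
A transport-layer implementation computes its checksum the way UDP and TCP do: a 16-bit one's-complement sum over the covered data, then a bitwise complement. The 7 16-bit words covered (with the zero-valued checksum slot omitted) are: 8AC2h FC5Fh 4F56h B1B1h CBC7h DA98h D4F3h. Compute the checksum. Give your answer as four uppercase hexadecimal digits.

One's-complement addition (fold any carry out of bit 15 back into bit 0):
  0x8AC2 + 0xFC5F = 0x18721 → wrap carry → 0x8722
  0x8722 + 0x4F56 = 0x0D678
  0xD678 + 0xB1B1 = 0x18829 → wrap carry → 0x882A
  0x882A + 0xCBC7 = 0x153F1 → wrap carry → 0x53F2
  0x53F2 + 0xDA98 = 0x12E8A → wrap carry → 0x2E8B
  0x2E8B + 0xD4F3 = 0x1037E → wrap carry → 0x037F
One's-complement sum = 0x037F.
Checksum = ~0x037F & 0xFFFF = 0xFC80.

FC80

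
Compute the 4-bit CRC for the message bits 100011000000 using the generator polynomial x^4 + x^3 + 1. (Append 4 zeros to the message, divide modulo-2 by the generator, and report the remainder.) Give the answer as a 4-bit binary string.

Append 4 zeros: 1000110000000000. Divide by 11001 (XOR where the leading bit is 1):
  pos 0: 10001 XOR 11001 = 01000
  pos 1: 10001 XOR 11001 = 01000
  pos 2: 10000 XOR 11001 = 01001
  pos 3: 10010 XOR 11001 = 01011
  pos 4: 10110 XOR 11001 = 01111
  pos 5: 11110 XOR 11001 = 00111
  pos 7: 11100 XOR 11001 = 00101
  pos 9: 10100 XOR 11001 = 01101
  pos 10: 11010 XOR 11001 = 00011
Remainder (last 4 bits) = 0110. This is the CRC / FCS.

0110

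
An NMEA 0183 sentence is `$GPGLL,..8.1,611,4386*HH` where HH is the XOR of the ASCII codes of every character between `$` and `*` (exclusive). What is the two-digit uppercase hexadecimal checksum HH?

64

XOR the ASCII codes of the payload characters:
  'G' = 0x47 → acc = 0x47
  'P' = 0x50 → acc = 0x17
  'G' = 0x47 → acc = 0x50
  'L' = 0x4C → acc = 0x1C
  'L' = 0x4C → acc = 0x50
  ',' = 0x2C → acc = 0x7C
  '.' = 0x2E → acc = 0x52
  '.' = 0x2E → acc = 0x7C
  '8' = 0x38 → acc = 0x44
  '.' = 0x2E → acc = 0x6A
  '1' = 0x31 → acc = 0x5B
  ',' = 0x2C → acc = 0x77
  '6' = 0x36 → acc = 0x41
  '1' = 0x31 → acc = 0x70
  '1' = 0x31 → acc = 0x41
  ',' = 0x2C → acc = 0x6D
  '4' = 0x34 → acc = 0x59
  '3' = 0x33 → acc = 0x6A
  '8' = 0x38 → acc = 0x52
  '6' = 0x36 → acc = 0x64
Checksum = 0x64.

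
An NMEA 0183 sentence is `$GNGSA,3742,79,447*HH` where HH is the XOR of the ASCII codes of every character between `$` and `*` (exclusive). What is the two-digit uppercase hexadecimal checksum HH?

4B

XOR the ASCII codes of the payload characters:
  'G' = 0x47 → acc = 0x47
  'N' = 0x4E → acc = 0x09
  'G' = 0x47 → acc = 0x4E
  'S' = 0x53 → acc = 0x1D
  'A' = 0x41 → acc = 0x5C
  ',' = 0x2C → acc = 0x70
  '3' = 0x33 → acc = 0x43
  '7' = 0x37 → acc = 0x74
  '4' = 0x34 → acc = 0x40
  '2' = 0x32 → acc = 0x72
  ',' = 0x2C → acc = 0x5E
  '7' = 0x37 → acc = 0x69
  '9' = 0x39 → acc = 0x50
  ',' = 0x2C → acc = 0x7C
  '4' = 0x34 → acc = 0x48
  '4' = 0x34 → acc = 0x7C
  '7' = 0x37 → acc = 0x4B
Checksum = 0x4B.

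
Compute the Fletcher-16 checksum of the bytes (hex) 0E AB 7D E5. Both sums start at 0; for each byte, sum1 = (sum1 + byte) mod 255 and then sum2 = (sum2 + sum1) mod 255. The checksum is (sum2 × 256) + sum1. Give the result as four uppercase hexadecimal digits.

1C1D

Running sums (mod 255):
  after byte 0 (0E): sum1=14, sum2=14
  after byte 1 (AB): sum1=185, sum2=199
  after byte 2 (7D): sum1=55, sum2=254
  after byte 3 (E5): sum1=29, sum2=28
Checksum = sum2·256 + sum1 = 28·256 + 29 = 7197 = 0x1C1D.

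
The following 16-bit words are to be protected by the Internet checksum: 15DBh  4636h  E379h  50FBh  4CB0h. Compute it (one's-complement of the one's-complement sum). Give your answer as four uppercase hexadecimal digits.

One's-complement addition (fold any carry out of bit 15 back into bit 0):
  0x15DB + 0x4636 = 0x05C11
  0x5C11 + 0xE379 = 0x13F8A → wrap carry → 0x3F8B
  0x3F8B + 0x50FB = 0x09086
  0x9086 + 0x4CB0 = 0x0DD36
One's-complement sum = 0xDD36.
Checksum = ~0xDD36 & 0xFFFF = 0x22C9.

22C9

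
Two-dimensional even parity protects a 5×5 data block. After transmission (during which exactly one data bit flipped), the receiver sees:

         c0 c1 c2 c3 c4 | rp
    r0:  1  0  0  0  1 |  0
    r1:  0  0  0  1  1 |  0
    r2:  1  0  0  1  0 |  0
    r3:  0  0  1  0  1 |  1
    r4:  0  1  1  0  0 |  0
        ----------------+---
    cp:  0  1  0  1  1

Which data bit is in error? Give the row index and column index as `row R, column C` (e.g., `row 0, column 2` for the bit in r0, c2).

row 3, column 3

Recompute each row's even parity and compare to rp:
  r0: data parity 0, sent rp 0 → ok
  r1: data parity 0, sent rp 0 → ok
  r2: data parity 0, sent rp 0 → ok
  r3: data parity 0, sent rp 1 → mismatch
  r4: data parity 0, sent rp 0 → ok
Recompute each column's even parity and compare to cp:
  c0: data parity 0, sent cp 0 → ok
  c1: data parity 1, sent cp 1 → ok
  c2: data parity 0, sent cp 0 → ok
  c3: data parity 0, sent cp 1 → mismatch
  c4: data parity 1, sent cp 1 → ok
Exactly one row (r3) and one column (c3) fail → the flipped bit is at their intersection.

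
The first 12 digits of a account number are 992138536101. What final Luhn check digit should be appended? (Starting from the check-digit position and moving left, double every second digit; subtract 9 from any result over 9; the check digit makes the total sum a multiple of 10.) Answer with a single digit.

Partial digits right→left: 1 0 1 6 3 5 8 3 1 2 9 9
Double every second digit counting from the check-digit position (so the 1st, 3rd, 5th, ... of the partial from the right).
  doubled (with −9 where >9): 2 2 6 7 2 9 → sum 28
  kept as-is: 0 6 5 3 2 9 → sum 25
Total = 28 + 25 = 53.
Check digit = (10 − (53 mod 10)) mod 10 = 7.

7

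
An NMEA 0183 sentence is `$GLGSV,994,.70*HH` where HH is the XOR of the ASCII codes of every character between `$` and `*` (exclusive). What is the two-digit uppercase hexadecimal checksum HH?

54

XOR the ASCII codes of the payload characters:
  'G' = 0x47 → acc = 0x47
  'L' = 0x4C → acc = 0x0B
  'G' = 0x47 → acc = 0x4C
  'S' = 0x53 → acc = 0x1F
  'V' = 0x56 → acc = 0x49
  ',' = 0x2C → acc = 0x65
  '9' = 0x39 → acc = 0x5C
  '9' = 0x39 → acc = 0x65
  '4' = 0x34 → acc = 0x51
  ',' = 0x2C → acc = 0x7D
  '.' = 0x2E → acc = 0x53
  '7' = 0x37 → acc = 0x64
  '0' = 0x30 → acc = 0x54
Checksum = 0x54.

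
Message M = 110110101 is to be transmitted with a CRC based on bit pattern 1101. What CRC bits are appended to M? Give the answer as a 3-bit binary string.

Append 3 zeros: 110110101000. Divide by 1101 (XOR where the leading bit is 1):
  pos 0: 1101 XOR 1101 = 0000
  pos 4: 1010 XOR 1101 = 0111
  pos 5: 1111 XOR 1101 = 0010
  pos 7: 1000 XOR 1101 = 0101
  pos 8: 1010 XOR 1101 = 0111
Remainder (last 3 bits) = 111. This is the CRC / FCS.

111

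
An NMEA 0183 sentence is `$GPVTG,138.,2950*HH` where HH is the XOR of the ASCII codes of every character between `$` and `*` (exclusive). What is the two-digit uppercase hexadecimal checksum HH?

XOR the ASCII codes of the payload characters:
  'G' = 0x47 → acc = 0x47
  'P' = 0x50 → acc = 0x17
  'V' = 0x56 → acc = 0x41
  'T' = 0x54 → acc = 0x15
  'G' = 0x47 → acc = 0x52
  ',' = 0x2C → acc = 0x7E
  '1' = 0x31 → acc = 0x4F
  '3' = 0x33 → acc = 0x7C
  '8' = 0x38 → acc = 0x44
  '.' = 0x2E → acc = 0x6A
  ',' = 0x2C → acc = 0x46
  '2' = 0x32 → acc = 0x74
  '9' = 0x39 → acc = 0x4D
  '5' = 0x35 → acc = 0x78
  '0' = 0x30 → acc = 0x48
Checksum = 0x48.

48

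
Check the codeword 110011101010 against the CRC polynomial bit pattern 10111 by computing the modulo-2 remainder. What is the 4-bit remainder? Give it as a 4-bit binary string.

Modulo-2 division of 110011101010 by 10111:
  pos 0: 11001 XOR 10111 = 01110
  pos 1: 11101 XOR 10111 = 01010
  pos 2: 10101 XOR 10111 = 00010
  pos 5: 10010 XOR 10111 = 00101
  pos 7: 10110 XOR 10111 = 00001
Remainder = 0001 (nonzero — an error is detected).

0001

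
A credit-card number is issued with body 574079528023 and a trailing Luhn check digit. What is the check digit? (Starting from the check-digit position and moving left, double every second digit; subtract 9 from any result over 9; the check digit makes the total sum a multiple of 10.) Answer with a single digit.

5

Partial digits right→left: 3 2 0 8 2 5 9 7 0 4 7 5
Double every second digit counting from the check-digit position (so the 1st, 3rd, 5th, ... of the partial from the right).
  doubled (with −9 where >9): 6 0 4 9 0 5 → sum 24
  kept as-is: 2 8 5 7 4 5 → sum 31
Total = 24 + 31 = 55.
Check digit = (10 − (55 mod 10)) mod 10 = 5.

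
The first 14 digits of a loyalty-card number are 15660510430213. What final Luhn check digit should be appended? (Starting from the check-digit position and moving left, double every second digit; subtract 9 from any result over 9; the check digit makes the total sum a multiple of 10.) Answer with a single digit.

6

Partial digits right→left: 3 1 2 0 3 4 0 1 5 0 6 6 5 1
Double every second digit counting from the check-digit position (so the 1st, 3rd, 5th, ... of the partial from the right).
  doubled (with −9 where >9): 6 4 6 0 1 3 1 → sum 21
  kept as-is: 1 0 4 1 0 6 1 → sum 13
Total = 21 + 13 = 34.
Check digit = (10 − (34 mod 10)) mod 10 = 6.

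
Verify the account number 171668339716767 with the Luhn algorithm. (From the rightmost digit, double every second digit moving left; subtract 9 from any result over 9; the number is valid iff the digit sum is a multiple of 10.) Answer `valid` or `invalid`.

From the right, keep odd positions and double even positions (subtract 9 from any doubled value over 9):
  doubled (positions 2,4,...): 3 3 5 6 7 3 5 → sum 32
  kept (positions 1,3,...): 7 7 1 9 3 6 1 1 → sum 35
Total = 67.
67 mod 10 = 7, so the number is invalid.

invalid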